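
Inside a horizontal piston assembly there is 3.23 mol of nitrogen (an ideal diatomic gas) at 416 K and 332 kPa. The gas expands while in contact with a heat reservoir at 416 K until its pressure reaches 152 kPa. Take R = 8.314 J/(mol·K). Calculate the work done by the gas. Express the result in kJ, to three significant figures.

W ≈ 8.73 kJ

Isothermal process: W = nRT ln(V₂/V₁) = nRT ln(P₁/P₂).
W = (3.23)(8.314)(416) × ln(332/152)
  = 11171 × ln(2.184) = 11171 × 0.7813
W_by_gas = 8728 J.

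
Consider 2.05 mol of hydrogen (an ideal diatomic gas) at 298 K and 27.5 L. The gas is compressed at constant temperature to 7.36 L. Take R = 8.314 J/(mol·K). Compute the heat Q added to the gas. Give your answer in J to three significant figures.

Q ≈ -6690 J

Isothermal ⇒ ΔU = 0, so Q = W = nRT ln(V₂/V₁).
Q = (2.05)(8.314)(298) ln(7.36/27.5) = 5079 × -1.318 = -6695 J.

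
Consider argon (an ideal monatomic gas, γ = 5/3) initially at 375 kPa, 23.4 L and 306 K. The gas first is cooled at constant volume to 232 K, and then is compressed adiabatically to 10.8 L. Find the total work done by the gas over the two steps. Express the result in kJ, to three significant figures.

W_total ≈ -6.73 kJ

Step 1 (isochoric): W = 0 (constant volume).
After step 1: P = 284.3 kPa (V unchanged).
Step 2 (adiabatic): W = (P₁V₁ − P₂V₂)/(γ−1) = (6653 − 11140)/0.667 = -6730 J.
W_total = 0 − 6730 = -6730 J.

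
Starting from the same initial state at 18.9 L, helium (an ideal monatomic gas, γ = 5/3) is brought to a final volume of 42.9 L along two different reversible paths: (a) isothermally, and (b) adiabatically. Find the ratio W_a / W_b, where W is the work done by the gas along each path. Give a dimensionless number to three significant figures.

W_a / W_b ≈ 1.30

Path (a) isothermal: W = P₁V₁ ln(V₂/V₁) → W_a/(P₁V₁) = 0.8197.
Path (b) adiabatic: W = P₁V₁(1 − (V₁/V₂)^(γ−1))/(γ−1) → W_b/(P₁V₁) = 0.6315.
W_a / W_b = 0.8197 / 0.6315 = 1.298.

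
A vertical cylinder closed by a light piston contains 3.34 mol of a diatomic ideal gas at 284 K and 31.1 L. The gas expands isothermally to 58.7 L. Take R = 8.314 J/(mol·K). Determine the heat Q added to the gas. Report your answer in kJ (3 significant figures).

Q ≈ 5.01 kJ

Isothermal ⇒ ΔU = 0, so Q = W = nRT ln(V₂/V₁).
Q = (3.34)(8.314)(284) ln(58.7/31.1) = 7886 × 0.6352 = 5010 J.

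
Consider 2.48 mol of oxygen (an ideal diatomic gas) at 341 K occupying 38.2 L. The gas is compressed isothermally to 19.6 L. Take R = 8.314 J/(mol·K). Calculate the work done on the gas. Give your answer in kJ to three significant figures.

W ≈ 4.69 kJ

Isothermal: W = nRT ln(V₂/V₁).
W = (2.48)(8.314)(341) × ln(19.6/38.2)
  = 7031 × -0.6673
W_by_gas = -4692 J; work on gas = −W_by = 4692 J.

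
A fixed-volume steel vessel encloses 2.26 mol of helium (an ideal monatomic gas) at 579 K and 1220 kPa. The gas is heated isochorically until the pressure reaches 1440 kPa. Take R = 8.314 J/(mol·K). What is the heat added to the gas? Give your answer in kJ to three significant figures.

Constant volume ⇒ W = 0, so Q = ΔU = nCᵥΔT with Cᵥ = 3R/2 = 12.47 J/(mol·K).
At constant V, T₂/T₁ = P₂/P₁ ⇒ ΔT = T₁(P₂/P₁ − 1) = 579·(1440/1220 − 1) = 104.4 K.
ΔU = (2.26)(12.47)(104.4) = 2943 J.

Q ≈ 2.94 kJ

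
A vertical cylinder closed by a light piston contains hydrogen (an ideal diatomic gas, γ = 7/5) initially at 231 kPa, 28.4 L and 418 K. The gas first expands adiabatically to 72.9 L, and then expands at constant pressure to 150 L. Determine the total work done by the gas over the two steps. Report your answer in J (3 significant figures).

Step 1 (adiabatic): W = (P₁V₁ − P₂V₂)/(γ−1) = (6560 − 4500)/0.4 = 5152 J.
After step 1: P = 61.72 kPa, V = 72.9 L, T = 286.7 K.
Step 2 (isobaric): W = PΔV = (61.72 kPa)(150 − 72.9 L) = 4759 J.
W_total = 5152 + 4759 = 9911 J.

W_total ≈ 9910 J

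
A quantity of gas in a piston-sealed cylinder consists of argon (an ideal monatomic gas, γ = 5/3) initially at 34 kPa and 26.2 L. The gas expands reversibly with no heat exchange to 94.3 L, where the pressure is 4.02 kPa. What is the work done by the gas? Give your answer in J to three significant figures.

W ≈ 768 J

Adiabatic: W = (P₁V₁ − P₂V₂)/(γ − 1) with γ = 5/3.
P₁V₁ = 890.8 J, P₂V₂ = 379.1 J.
W = (890.8 − 379.1) / 0.6667 = 767.6 J.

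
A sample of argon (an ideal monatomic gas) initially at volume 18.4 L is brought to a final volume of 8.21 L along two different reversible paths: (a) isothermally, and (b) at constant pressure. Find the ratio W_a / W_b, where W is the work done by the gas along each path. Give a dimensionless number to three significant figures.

W_a / W_b ≈ 1.46

Path (a) isothermal: W = P₁V₁ ln(V₂/V₁) → W_a/(P₁V₁) = -0.807.
Path (b) isobaric: W = P₁(V₂ − V₁) → W_b/(P₁V₁) = -0.5538.
W_a / W_b = -0.807 / -0.5538 = 1.457.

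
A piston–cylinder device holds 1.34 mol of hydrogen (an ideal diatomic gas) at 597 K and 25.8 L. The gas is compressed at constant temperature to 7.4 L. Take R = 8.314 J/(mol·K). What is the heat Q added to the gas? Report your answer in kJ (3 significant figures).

Isothermal ⇒ ΔU = 0, so Q = W = nRT ln(V₂/V₁).
Q = (1.34)(8.314)(597) ln(7.4/25.8) = 6651 × -1.249 = -8306 J.

Q ≈ -8.31 kJ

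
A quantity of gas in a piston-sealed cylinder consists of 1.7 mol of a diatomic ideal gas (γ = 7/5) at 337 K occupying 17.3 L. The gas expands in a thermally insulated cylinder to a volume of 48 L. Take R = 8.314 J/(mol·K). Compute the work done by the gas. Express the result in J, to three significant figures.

Adiabatic: TV^(γ−1) = const with γ = 7/5.
T₂ = T₁ (V₁/V₂)^(γ−1) = 337 × (17.3/48)^0.4 = 337 × 0.6648 = 224.1 K.
W_by = nCᵥ(T₁ − T₂) = (1.7)(20.79)(337 − 224.1) = 3991 J.

W ≈ 3990 J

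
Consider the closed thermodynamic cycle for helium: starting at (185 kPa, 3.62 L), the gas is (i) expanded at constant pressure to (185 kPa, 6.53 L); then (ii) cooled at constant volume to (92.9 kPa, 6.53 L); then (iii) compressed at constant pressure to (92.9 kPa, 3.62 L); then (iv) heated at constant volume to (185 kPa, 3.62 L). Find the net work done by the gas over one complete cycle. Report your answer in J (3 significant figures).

W_net ≈ 268 J

Constant-volume legs do no work.
W(i) = (185)(6.53 − 3.62) = 538.4 J; W(iii) = (92.9)(3.62 − 6.53) = -270.3 J.
W_net = 538.4 − 270.3 = 268 J (the clockwise enclosed area).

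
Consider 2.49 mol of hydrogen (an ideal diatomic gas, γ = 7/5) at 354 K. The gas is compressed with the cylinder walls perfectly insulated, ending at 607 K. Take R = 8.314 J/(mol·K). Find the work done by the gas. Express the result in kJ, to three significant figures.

W ≈ -13.1 kJ

Adiabatic ⇒ Q = 0, so W_by = −ΔU = nCᵥ(T₁ − T₂).
Cᵥ = 5R/2 = 20.79 J/(mol·K).
W = (2.49)(20.79)(354 − 607) = -13094 J.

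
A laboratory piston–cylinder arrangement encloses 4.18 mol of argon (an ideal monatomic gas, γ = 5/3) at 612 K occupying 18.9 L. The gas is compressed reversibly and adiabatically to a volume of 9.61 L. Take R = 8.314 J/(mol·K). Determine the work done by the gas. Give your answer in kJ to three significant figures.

Adiabatic: TV^(γ−1) = const with γ = 5/3.
T₂ = T₁ (V₁/V₂)^(γ−1) = 612 × (18.9/9.61)^0.667 = 612 × 1.57 = 960.7 K.
W_by = nCᵥ(T₁ − T₂) = (4.18)(12.47)(612 − 960.7) = -18176 J.

W ≈ -18.2 kJ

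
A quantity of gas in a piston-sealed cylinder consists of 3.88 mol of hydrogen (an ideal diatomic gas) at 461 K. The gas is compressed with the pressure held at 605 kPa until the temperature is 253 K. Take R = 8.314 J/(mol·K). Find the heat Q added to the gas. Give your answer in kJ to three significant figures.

Isobaric: W = nRΔT = (3.88)(8.314)(-208) = -6710 J.
ΔU = nCᵥΔT with Cᵥ = 5R/2: ΔU = (3.88)(20.79)(-208) = -16774 J.
Q = ΔU + W = -16774 − 6710 = -23484 J.

Q ≈ -23.5 kJ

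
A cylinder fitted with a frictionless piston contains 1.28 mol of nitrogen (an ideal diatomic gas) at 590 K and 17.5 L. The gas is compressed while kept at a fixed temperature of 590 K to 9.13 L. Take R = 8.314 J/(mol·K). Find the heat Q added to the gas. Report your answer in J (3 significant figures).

Isothermal ⇒ ΔU = 0, so Q = W = nRT ln(V₂/V₁).
Q = (1.28)(8.314)(590) ln(9.13/17.5) = 6279 × -0.6506 = -4085 J.

Q ≈ -4090 J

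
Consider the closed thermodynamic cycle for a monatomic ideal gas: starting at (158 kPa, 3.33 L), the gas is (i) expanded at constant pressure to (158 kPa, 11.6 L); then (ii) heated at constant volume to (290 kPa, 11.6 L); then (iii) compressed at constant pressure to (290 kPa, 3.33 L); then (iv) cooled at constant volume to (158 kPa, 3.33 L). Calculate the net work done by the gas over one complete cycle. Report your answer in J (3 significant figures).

Constant-volume legs do no work.
W(i) = (158)(11.6 − 3.33) = 1307 J; W(iii) = (290)(3.33 − 11.6) = -2398 J.
W_net = 1307 − 2398 = -1092 J (the counter-clockwise enclosed area).

W_net ≈ -1090 J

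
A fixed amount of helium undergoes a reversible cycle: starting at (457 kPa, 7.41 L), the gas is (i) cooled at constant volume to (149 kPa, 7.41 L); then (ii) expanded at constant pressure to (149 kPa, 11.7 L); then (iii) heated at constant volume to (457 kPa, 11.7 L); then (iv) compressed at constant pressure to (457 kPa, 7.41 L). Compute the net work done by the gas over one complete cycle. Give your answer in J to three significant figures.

Constant-volume legs do no work.
W(ii) = (149)(11.7 − 7.41) = 639.2 J; W(iv) = (457)(7.41 − 11.7) = -1961 J.
W_net = 639.2 − 1961 = -1321 J (the counter-clockwise enclosed area).

W_net ≈ -1320 J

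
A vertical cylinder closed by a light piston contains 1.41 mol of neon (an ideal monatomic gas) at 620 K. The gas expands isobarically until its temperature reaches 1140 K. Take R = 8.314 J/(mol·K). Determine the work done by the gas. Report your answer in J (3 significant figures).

W ≈ 6100 J

Isobaric: W = P ΔV = nR ΔT.
W = (1.41)(8.314)(1140 − 620) = 6096 J.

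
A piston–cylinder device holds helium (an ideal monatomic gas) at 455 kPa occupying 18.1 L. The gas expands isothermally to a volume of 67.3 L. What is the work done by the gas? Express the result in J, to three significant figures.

W ≈ 10800 J

Isothermal: W = nRT ln(V₂/V₁) = P₁V₁ ln(V₂/V₁).
P₁V₁ = (455 kPa)(18.1 L) = 8236 J.
W = 8236 × ln(67.3/18.1) = 8236 × 1.313
W_by_gas = 10815 J.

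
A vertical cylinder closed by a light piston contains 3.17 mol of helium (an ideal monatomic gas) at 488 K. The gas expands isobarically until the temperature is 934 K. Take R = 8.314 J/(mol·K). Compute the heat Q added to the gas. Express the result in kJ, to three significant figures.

Q ≈ 29.4 kJ

Isobaric: W = nRΔT = (3.17)(8.314)(446) = 11754 J.
ΔU = nCᵥΔT with Cᵥ = 3R/2: ΔU = (3.17)(12.47)(446) = 17632 J.
Q = ΔU + W = 17632 + 11754 = 29386 J.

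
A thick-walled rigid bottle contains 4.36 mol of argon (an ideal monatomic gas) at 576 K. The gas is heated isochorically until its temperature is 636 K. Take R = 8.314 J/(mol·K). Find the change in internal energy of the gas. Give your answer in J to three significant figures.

Constant volume ⇒ W = 0, so Q = ΔU = nCᵥΔT with Cᵥ = 3R/2 = 12.47 J/(mol·K).
ΔU = (4.36)(12.47)(636 − 576) = 3262 J.

ΔU ≈ 3260 J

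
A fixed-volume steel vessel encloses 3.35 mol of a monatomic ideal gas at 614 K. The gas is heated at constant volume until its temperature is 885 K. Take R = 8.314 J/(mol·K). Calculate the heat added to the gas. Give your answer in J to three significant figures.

Q ≈ 11300 J

Constant volume ⇒ W = 0, so Q = ΔU = nCᵥΔT with Cᵥ = 3R/2 = 12.47 J/(mol·K).
ΔU = (3.35)(12.47)(885 − 614) = 11322 J.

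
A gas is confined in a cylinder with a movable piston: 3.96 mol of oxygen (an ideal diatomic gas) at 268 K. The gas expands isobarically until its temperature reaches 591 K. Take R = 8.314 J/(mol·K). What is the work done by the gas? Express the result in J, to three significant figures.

W ≈ 10600 J

Isobaric: W = P ΔV = nR ΔT.
W = (3.96)(8.314)(591 − 268) = 10634 J.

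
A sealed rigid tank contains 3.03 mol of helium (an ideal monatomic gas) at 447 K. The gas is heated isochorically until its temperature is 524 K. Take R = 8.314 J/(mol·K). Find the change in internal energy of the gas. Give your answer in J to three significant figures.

ΔU ≈ 2910 J

Constant volume ⇒ W = 0, so Q = ΔU = nCᵥΔT with Cᵥ = 3R/2 = 12.47 J/(mol·K).
ΔU = (3.03)(12.47)(524 − 447) = 2910 J.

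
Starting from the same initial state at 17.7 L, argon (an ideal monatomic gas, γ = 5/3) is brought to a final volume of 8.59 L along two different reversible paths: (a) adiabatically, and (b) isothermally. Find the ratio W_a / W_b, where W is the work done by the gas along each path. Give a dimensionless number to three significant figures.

Path (a) adiabatic: W = P₁V₁(1 − (V₁/V₂)^(γ−1))/(γ−1) → W_a/(P₁V₁) = -0.9289.
Path (b) isothermal: W = P₁V₁ ln(V₂/V₁) → W_b/(P₁V₁) = -0.723.
W_a / W_b = -0.9289 / -0.723 = 1.285.

W_a / W_b ≈ 1.28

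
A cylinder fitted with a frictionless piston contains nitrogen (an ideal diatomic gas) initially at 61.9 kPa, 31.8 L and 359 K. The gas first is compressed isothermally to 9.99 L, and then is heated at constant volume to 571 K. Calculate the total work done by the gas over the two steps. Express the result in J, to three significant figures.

Step 1 (isothermal): W = P₁V₁ ln(V₂/V₁) = (1968) ln(9.99/31.8) = -2279 J.
Step 2 (isochoric): W = 0 (constant volume).
W_total = -2279 + 0 = -2279 J.

W_total ≈ -2280 J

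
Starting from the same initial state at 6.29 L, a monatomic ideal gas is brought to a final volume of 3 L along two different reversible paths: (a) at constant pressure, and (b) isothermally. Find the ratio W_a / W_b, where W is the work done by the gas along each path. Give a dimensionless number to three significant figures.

Path (a) isobaric: W = P₁(V₂ − V₁) → W_a/(P₁V₁) = -0.5231.
Path (b) isothermal: W = P₁V₁ ln(V₂/V₁) → W_b/(P₁V₁) = -0.7403.
W_a / W_b = -0.5231 / -0.7403 = 0.7065.

W_a / W_b ≈ 0.706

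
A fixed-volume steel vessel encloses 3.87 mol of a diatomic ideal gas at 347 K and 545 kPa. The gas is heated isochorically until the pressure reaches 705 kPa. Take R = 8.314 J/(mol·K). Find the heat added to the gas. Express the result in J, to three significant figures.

Constant volume ⇒ W = 0, so Q = ΔU = nCᵥΔT with Cᵥ = 5R/2 = 20.79 J/(mol·K).
At constant V, T₂/T₁ = P₂/P₁ ⇒ ΔT = T₁(P₂/P₁ − 1) = 347·(705/545 − 1) = 101.9 K.
ΔU = (3.87)(20.79)(101.9) = 8194 J.

Q ≈ 8190 J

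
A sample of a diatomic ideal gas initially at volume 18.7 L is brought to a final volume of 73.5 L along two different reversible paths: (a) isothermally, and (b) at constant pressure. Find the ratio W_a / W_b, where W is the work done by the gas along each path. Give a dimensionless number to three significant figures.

Path (a) isothermal: W = P₁V₁ ln(V₂/V₁) → W_a/(P₁V₁) = 1.369.
Path (b) isobaric: W = P₁(V₂ − V₁) → W_b/(P₁V₁) = 2.93.
W_a / W_b = 1.369 / 2.93 = 0.4671.

W_a / W_b ≈ 0.467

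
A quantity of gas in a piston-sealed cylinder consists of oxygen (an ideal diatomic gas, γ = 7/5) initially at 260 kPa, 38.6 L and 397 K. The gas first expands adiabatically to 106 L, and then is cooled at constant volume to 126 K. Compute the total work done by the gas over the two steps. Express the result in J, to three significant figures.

Step 1 (adiabatic): W = (P₁V₁ − P₂V₂)/(γ−1) = (10036 − 6700)/0.4 = 8340 J.
Step 2 (isochoric): W = 0 (constant volume).
W_total = 8340 + 0 = 8340 J.

W_total ≈ 8340 J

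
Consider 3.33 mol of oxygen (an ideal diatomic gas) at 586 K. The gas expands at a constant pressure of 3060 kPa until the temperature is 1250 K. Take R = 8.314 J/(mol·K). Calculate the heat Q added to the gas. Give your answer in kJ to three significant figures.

Isobaric: W = nRΔT = (3.33)(8.314)(664) = 18383 J.
ΔU = nCᵥΔT with Cᵥ = 5R/2: ΔU = (3.33)(20.79)(664) = 45958 J.
Q = ΔU + W = 45958 + 18383 = 64341 J.

Q ≈ 64.3 kJ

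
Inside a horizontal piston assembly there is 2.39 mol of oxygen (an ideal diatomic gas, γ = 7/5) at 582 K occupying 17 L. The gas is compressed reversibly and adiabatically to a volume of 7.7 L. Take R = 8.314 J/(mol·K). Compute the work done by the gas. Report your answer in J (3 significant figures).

W ≈ -10800 J

Adiabatic: TV^(γ−1) = const with γ = 7/5.
T₂ = T₁ (V₁/V₂)^(γ−1) = 582 × (17/7.7)^0.4 = 582 × 1.373 = 798.9 K.
W_by = nCᵥ(T₁ − T₂) = (2.39)(20.79)(582 − 798.9) = -10776 J.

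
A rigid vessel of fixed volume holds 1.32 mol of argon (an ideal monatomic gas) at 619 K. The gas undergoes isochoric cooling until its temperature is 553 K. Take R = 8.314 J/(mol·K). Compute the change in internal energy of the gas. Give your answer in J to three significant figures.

ΔU ≈ -1090 J

Constant volume ⇒ W = 0, so Q = ΔU = nCᵥΔT with Cᵥ = 3R/2 = 12.47 J/(mol·K).
ΔU = (1.32)(12.47)(553 − 619) = -1086 J.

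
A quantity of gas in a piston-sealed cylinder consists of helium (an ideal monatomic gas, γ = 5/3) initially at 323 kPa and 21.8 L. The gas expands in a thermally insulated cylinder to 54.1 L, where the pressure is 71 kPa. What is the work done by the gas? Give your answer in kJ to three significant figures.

Adiabatic: W = (P₁V₁ − P₂V₂)/(γ − 1) with γ = 5/3.
P₁V₁ = 7041 J, P₂V₂ = 3841 J.
W = (7041 − 3841) / 0.6667 = 4800 J.

W ≈ 4.80 kJ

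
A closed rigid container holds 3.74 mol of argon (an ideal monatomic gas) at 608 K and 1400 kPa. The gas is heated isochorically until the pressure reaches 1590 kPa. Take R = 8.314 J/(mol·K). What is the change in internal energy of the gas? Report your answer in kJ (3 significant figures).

ΔU ≈ 3.85 kJ

Constant volume ⇒ W = 0, so Q = ΔU = nCᵥΔT with Cᵥ = 3R/2 = 12.47 J/(mol·K).
At constant V, T₂/T₁ = P₂/P₁ ⇒ ΔT = T₁(P₂/P₁ − 1) = 608·(1590/1400 − 1) = 82.51 K.
ΔU = (3.74)(12.47)(82.51) = 3849 J.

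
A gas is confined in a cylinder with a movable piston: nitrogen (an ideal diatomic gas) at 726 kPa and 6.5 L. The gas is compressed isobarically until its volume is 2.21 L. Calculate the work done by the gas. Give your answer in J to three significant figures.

Isobaric: W = P ΔV.
W = (726 kPa)(2.21 − 6.5 L) = (726)(-4.29) = -3115 J.

W ≈ -3110 J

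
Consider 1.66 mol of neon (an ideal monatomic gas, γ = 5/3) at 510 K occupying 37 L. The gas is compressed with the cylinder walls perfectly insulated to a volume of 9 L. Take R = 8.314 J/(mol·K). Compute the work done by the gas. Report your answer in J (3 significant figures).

Adiabatic: TV^(γ−1) = const with γ = 5/3.
T₂ = T₁ (V₁/V₂)^(γ−1) = 510 × (37/9)^0.667 = 510 × 2.566 = 1309 K.
W_by = nCᵥ(T₁ − T₂) = (1.66)(12.47)(510 − 1309) = -16537 J.

W ≈ -16500 J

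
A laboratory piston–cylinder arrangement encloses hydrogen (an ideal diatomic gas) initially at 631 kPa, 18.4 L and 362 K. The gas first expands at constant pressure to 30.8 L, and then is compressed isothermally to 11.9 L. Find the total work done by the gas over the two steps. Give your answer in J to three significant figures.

W_total ≈ -10700 J

Step 1 (isobaric): W = PΔV = (631 kPa)(30.8 − 18.4 L) = 7824 J.
After step 1: P = 631 kPa, V = 30.8 L, T = 606 K.
Step 2 (isothermal): W = P₁V₁ ln(V₂/V₁) = (19435) ln(11.9/30.8) = -18482 J.
W_total = 7824 − 18482 = -10658 J.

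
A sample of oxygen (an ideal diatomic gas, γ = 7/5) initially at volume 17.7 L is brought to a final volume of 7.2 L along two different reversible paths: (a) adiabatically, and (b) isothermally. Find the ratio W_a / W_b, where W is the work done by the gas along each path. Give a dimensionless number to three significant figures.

Path (a) adiabatic: W = P₁V₁(1 − (V₁/V₂)^(γ−1))/(γ−1) → W_a/(P₁V₁) = -1.083.
Path (b) isothermal: W = P₁V₁ ln(V₂/V₁) → W_b/(P₁V₁) = -0.8995.
W_a / W_b = -1.083 / -0.8995 = 1.204.

W_a / W_b ≈ 1.20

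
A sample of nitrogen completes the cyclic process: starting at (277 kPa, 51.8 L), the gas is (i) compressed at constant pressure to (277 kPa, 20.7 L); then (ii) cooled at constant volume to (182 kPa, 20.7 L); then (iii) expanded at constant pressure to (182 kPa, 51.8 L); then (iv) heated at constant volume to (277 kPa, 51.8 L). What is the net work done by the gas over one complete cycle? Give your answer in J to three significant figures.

W_net ≈ -2950 J

Constant-volume legs do no work.
W(i) = (277)(20.7 − 51.8) = -8615 J; W(iii) = (182)(51.8 − 20.7) = 5660 J.
W_net = -8615 + 5660 = -2954 J (the counter-clockwise enclosed area).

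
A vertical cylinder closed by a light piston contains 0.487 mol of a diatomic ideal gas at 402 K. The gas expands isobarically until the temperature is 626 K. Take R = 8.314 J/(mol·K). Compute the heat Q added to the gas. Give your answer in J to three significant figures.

Q ≈ 3170 J

Isobaric: W = nRΔT = (0.487)(8.314)(224) = 907 J.
ΔU = nCᵥΔT with Cᵥ = 5R/2: ΔU = (0.487)(20.79)(224) = 2267 J.
Q = ΔU + W = 2267 + 907 = 3174 J.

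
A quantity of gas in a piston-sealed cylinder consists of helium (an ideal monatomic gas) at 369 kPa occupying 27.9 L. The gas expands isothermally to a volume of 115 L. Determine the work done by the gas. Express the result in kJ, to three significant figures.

Isothermal: W = nRT ln(V₂/V₁) = P₁V₁ ln(V₂/V₁).
P₁V₁ = (369 kPa)(27.9 L) = 10295 J.
W = 10295 × ln(115/27.9) = 10295 × 1.416
W_by_gas = 14581 J.

W ≈ 14.6 kJ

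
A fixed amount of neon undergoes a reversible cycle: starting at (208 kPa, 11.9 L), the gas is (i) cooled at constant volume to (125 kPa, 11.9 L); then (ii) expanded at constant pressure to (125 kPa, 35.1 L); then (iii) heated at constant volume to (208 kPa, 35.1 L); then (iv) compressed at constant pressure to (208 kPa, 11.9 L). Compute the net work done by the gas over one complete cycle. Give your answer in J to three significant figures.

Constant-volume legs do no work.
W(ii) = (125)(35.1 − 11.9) = 2900 J; W(iv) = (208)(11.9 − 35.1) = -4826 J.
W_net = 2900 − 4826 = -1926 J (the counter-clockwise enclosed area).

W_net ≈ -1930 J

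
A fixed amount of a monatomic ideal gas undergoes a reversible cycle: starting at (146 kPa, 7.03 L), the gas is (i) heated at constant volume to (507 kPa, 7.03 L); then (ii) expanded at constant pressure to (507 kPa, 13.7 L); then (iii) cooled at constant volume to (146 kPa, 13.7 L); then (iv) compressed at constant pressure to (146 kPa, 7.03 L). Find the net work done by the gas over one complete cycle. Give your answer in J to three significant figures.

Constant-volume legs do no work.
W(ii) = (507)(13.7 − 7.03) = 3382 J; W(iv) = (146)(7.03 − 13.7) = -973.8 J.
W_net = 3382 − 973.8 = 2408 J (the clockwise enclosed area).

W_net ≈ 2410 J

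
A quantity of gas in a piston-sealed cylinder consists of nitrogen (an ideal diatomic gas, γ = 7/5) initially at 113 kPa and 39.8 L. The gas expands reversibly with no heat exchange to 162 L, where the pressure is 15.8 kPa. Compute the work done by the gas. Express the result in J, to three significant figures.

W ≈ 4840 J

Adiabatic: W = (P₁V₁ − P₂V₂)/(γ − 1) with γ = 7/5.
P₁V₁ = 4497 J, P₂V₂ = 2560 J.
W = (4497 − 2560) / 0.4 = 4844 J.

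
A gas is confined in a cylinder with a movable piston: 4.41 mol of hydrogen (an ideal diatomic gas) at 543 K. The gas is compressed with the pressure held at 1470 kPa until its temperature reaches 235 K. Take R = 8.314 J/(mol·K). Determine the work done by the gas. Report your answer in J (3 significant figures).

Isobaric: W = P ΔV = nR ΔT.
W = (4.41)(8.314)(235 − 543) = -11293 J.

W ≈ -11300 J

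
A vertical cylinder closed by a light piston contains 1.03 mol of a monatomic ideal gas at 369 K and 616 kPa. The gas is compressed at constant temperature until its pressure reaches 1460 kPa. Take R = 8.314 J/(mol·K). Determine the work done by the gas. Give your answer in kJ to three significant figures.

Isothermal process: W = nRT ln(V₂/V₁) = nRT ln(P₁/P₂).
W = (1.03)(8.314)(369) × ln(616/1460)
  = 3160 × ln(0.4219) = 3160 × -0.8629
W_by_gas = -2727 J.

W ≈ -2.73 kJ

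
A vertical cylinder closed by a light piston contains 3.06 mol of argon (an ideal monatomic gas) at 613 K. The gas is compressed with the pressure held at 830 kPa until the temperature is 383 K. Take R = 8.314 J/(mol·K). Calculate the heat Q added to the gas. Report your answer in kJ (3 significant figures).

Q ≈ -14.6 kJ

Isobaric: W = nRΔT = (3.06)(8.314)(-230) = -5851 J.
ΔU = nCᵥΔT with Cᵥ = 3R/2: ΔU = (3.06)(12.47)(-230) = -8777 J.
Q = ΔU + W = -8777 − 5851 = -14628 J.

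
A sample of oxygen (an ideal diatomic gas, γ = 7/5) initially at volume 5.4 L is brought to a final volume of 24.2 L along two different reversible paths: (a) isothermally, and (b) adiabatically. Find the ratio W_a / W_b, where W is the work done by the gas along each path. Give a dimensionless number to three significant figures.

W_a / W_b ≈ 1.33

Path (a) isothermal: W = P₁V₁ ln(V₂/V₁) → W_a/(P₁V₁) = 1.5.
Path (b) adiabatic: W = P₁V₁(1 − (V₁/V₂)^(γ−1))/(γ−1) → W_b/(P₁V₁) = 1.128.
W_a / W_b = 1.5 / 1.128 = 1.33.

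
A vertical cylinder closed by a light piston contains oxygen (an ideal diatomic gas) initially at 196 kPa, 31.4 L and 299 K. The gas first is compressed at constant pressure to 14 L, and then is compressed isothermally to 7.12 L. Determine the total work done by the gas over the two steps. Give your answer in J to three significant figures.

Step 1 (isobaric): W = PΔV = (196 kPa)(14 − 31.4 L) = -3410 J.
After step 1: P = 196 kPa, V = 14 L, T = 133.3 K.
Step 2 (isothermal): W = P₁V₁ ln(V₂/V₁) = (2744) ln(7.12/14) = -1855 J.
W_total = -3410 − 1855 = -5266 J.

W_total ≈ -5270 J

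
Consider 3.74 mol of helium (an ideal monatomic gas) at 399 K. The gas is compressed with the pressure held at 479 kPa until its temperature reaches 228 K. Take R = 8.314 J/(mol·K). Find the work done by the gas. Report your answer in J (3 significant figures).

Isobaric: W = P ΔV = nR ΔT.
W = (3.74)(8.314)(228 − 399) = -5317 J.

W ≈ -5320 J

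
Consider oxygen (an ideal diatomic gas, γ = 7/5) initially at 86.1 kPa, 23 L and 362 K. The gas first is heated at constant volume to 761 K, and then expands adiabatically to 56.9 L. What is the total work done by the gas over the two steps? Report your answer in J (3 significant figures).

W_total ≈ 3160 J

Step 1 (isochoric): W = 0 (constant volume).
After step 1: P = 181 kPa (V unchanged).
Step 2 (adiabatic): W = (P₁V₁ − P₂V₂)/(γ−1) = (4163 − 2898)/0.4 = 3163 J.
W_total = 0 + 3163 = 3163 J.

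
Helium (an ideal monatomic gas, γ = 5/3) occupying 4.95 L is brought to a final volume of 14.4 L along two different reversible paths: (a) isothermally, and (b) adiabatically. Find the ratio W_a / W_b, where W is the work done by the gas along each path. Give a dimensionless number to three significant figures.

W_a / W_b ≈ 1.40

Path (a) isothermal: W = P₁V₁ ln(V₂/V₁) → W_a/(P₁V₁) = 1.068.
Path (b) adiabatic: W = P₁V₁(1 − (V₁/V₂)^(γ−1))/(γ−1) → W_b/(P₁V₁) = 0.7639.
W_a / W_b = 1.068 / 0.7639 = 1.398.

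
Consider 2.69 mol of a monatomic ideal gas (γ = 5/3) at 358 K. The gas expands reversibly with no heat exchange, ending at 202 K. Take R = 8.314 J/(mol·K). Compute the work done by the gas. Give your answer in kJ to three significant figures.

W ≈ 5.23 kJ

Adiabatic ⇒ Q = 0, so W_by = −ΔU = nCᵥ(T₁ − T₂).
Cᵥ = 3R/2 = 12.47 J/(mol·K).
W = (2.69)(12.47)(358 − 202) = 5233 J.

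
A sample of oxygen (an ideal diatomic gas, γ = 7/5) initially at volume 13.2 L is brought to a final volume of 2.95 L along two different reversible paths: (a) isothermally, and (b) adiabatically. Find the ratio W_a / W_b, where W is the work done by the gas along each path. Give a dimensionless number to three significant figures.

W_a / W_b ≈ 0.730

Path (a) isothermal: W = P₁V₁ ln(V₂/V₁) → W_a/(P₁V₁) = -1.498.
Path (b) adiabatic: W = P₁V₁(1 − (V₁/V₂)^(γ−1))/(γ−1) → W_b/(P₁V₁) = -2.052.
W_a / W_b = -1.498 / -2.052 = 0.7301.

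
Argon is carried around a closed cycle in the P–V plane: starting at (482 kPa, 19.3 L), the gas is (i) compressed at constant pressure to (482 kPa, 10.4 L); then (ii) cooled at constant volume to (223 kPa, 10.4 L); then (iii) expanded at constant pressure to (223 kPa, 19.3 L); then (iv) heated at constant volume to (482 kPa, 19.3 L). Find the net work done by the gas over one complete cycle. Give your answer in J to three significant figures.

W_net ≈ -2310 J

Constant-volume legs do no work.
W(i) = (482)(10.4 − 19.3) = -4290 J; W(iii) = (223)(19.3 − 10.4) = 1985 J.
W_net = -4290 + 1985 = -2305 J (the counter-clockwise enclosed area).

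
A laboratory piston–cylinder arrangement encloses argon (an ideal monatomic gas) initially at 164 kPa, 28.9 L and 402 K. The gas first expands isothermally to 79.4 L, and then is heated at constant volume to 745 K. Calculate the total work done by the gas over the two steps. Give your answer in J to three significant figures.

Step 1 (isothermal): W = P₁V₁ ln(V₂/V₁) = (4740) ln(79.4/28.9) = 4790 J.
Step 2 (isochoric): W = 0 (constant volume).
W_total = 4790 + 0 = 4790 J.

W_total ≈ 4790 J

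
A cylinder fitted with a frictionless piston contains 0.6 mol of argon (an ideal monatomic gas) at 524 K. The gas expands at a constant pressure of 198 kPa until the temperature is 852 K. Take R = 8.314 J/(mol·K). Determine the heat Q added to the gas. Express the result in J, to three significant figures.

Isobaric: W = nRΔT = (0.6)(8.314)(328) = 1636 J.
ΔU = nCᵥΔT with Cᵥ = 3R/2: ΔU = (0.6)(12.47)(328) = 2454 J.
Q = ΔU + W = 2454 + 1636 = 4090 J.

Q ≈ 4090 J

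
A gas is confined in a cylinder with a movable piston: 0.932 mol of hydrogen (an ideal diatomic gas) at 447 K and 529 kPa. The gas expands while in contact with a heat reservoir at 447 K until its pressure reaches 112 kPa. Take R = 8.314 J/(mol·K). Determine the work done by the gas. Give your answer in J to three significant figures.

W ≈ 5380 J

Isothermal process: W = nRT ln(V₂/V₁) = nRT ln(P₁/P₂).
W = (0.932)(8.314)(447) × ln(529/112)
  = 3464 × ln(4.723) = 3464 × 1.552
W_by_gas = 5377 J.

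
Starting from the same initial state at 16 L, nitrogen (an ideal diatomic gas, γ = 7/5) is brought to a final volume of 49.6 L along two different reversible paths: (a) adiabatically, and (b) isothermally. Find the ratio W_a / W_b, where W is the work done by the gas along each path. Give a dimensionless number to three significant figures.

W_a / W_b ≈ 0.804

Path (a) adiabatic: W = P₁V₁(1 − (V₁/V₂)^(γ−1))/(γ−1) → W_a/(P₁V₁) = 0.91.
Path (b) isothermal: W = P₁V₁ ln(V₂/V₁) → W_b/(P₁V₁) = 1.131.
W_a / W_b = 0.91 / 1.131 = 0.8043.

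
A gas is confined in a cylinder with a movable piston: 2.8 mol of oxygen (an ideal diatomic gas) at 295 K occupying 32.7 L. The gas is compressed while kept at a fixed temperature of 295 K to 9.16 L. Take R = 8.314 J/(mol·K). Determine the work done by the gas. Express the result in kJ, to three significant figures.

W ≈ -8.74 kJ

Isothermal: W = nRT ln(V₂/V₁).
W = (2.8)(8.314)(295) × ln(9.16/32.7)
  = 6867 × -1.273
W_by_gas = -8739 J.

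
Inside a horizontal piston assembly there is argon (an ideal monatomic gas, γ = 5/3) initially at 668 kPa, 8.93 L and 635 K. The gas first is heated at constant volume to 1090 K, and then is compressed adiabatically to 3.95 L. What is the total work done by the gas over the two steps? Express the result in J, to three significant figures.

Step 1 (isochoric): W = 0 (constant volume).
After step 1: P = 1147 kPa (V unchanged).
Step 2 (adiabatic): W = (P₁V₁ − P₂V₂)/(γ−1) = (10240 − 17638)/0.667 = -11098 J.
W_total = 0 − 11098 = -11098 J.

W_total ≈ -11100 J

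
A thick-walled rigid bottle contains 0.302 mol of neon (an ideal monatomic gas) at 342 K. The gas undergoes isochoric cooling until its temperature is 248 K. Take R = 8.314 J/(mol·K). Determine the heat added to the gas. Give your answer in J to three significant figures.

Q ≈ -354 J

Constant volume ⇒ W = 0, so Q = ΔU = nCᵥΔT with Cᵥ = 3R/2 = 12.47 J/(mol·K).
ΔU = (0.302)(12.47)(248 − 342) = -354 J.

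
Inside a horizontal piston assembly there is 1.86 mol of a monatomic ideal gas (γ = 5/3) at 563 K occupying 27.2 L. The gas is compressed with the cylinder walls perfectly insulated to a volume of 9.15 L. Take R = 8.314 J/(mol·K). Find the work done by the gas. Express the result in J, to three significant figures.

Adiabatic: TV^(γ−1) = const with γ = 5/3.
T₂ = T₁ (V₁/V₂)^(γ−1) = 563 × (27.2/9.15)^0.667 = 563 × 2.067 = 1164 K.
W_by = nCᵥ(T₁ − T₂) = (1.86)(12.47)(563 − 1164) = -13940 J.

W ≈ -13900 J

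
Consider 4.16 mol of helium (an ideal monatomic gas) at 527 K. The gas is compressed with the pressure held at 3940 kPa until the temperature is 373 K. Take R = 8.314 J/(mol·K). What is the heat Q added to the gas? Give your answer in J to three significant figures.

Isobaric: W = nRΔT = (4.16)(8.314)(-154) = -5326 J.
ΔU = nCᵥΔT with Cᵥ = 3R/2: ΔU = (4.16)(12.47)(-154) = -7989 J.
Q = ΔU + W = -7989 − 5326 = -13316 J.

Q ≈ -13300 J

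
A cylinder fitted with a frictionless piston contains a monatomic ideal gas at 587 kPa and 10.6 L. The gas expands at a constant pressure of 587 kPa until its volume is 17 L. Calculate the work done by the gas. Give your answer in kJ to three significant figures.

Isobaric: W = P ΔV.
W = (587 kPa)(17 − 10.6 L) = (587)(6.4) = 3757 J.

W ≈ 3.76 kJ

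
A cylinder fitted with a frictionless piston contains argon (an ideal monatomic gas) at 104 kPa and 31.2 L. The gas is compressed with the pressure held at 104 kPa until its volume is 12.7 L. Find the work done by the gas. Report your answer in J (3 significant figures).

Isobaric: W = P ΔV.
W = (104 kPa)(12.7 − 31.2 L) = (104)(-18.5) = -1924 J.

W ≈ -1920 J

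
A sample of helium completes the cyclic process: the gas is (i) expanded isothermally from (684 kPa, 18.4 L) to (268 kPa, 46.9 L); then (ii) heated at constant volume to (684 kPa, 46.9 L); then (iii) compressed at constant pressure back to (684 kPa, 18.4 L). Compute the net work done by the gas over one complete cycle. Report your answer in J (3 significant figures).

W_net ≈ -7720 J

Leg (i): W = PᵢVᵢ ln(V_f/Vᵢ) = (12586) ln(46.9/18.4) = 11776 J.
Leg (ii): W = 0.
Leg (iii): W = PΔV = (684)(18.4 − 46.9) = -19494 J.
W_net = 11776 − 19494 = -7718 J.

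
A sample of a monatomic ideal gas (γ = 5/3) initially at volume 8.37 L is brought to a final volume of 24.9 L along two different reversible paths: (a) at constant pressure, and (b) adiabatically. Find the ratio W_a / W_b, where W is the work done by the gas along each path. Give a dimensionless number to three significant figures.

W_a / W_b ≈ 2.55

Path (a) isobaric: W = P₁(V₂ − V₁) → W_a/(P₁V₁) = 1.975.
Path (b) adiabatic: W = P₁V₁(1 − (V₁/V₂)^(γ−1))/(γ−1) → W_b/(P₁V₁) = 0.7748.
W_a / W_b = 1.975 / 0.7748 = 2.549.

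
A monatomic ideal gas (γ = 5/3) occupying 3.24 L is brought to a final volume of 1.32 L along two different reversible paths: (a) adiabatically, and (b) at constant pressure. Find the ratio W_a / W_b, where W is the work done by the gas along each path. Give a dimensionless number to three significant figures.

W_a / W_b ≈ 2.07

Path (a) adiabatic: W = P₁V₁(1 − (V₁/V₂)^(γ−1))/(γ−1) → W_a/(P₁V₁) = -1.229.
Path (b) isobaric: W = P₁(V₂ − V₁) → W_b/(P₁V₁) = -0.5926.
W_a / W_b = -1.229 / -0.5926 = 2.075.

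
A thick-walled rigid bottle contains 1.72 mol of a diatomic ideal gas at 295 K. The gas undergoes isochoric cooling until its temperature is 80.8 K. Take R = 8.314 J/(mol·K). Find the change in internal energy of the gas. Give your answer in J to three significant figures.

Constant volume ⇒ W = 0, so Q = ΔU = nCᵥΔT with Cᵥ = 5R/2 = 20.79 J/(mol·K).
ΔU = (1.72)(20.79)(80.8 − 295) = -7658 J.

ΔU ≈ -7660 J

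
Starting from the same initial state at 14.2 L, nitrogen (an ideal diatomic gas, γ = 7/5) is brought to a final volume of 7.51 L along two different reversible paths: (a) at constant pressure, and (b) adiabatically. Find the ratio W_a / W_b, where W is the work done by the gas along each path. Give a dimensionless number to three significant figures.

Path (a) isobaric: W = P₁(V₂ − V₁) → W_a/(P₁V₁) = -0.4711.
Path (b) adiabatic: W = P₁V₁(1 − (V₁/V₂)^(γ−1))/(γ−1) → W_b/(P₁V₁) = -0.7255.
W_a / W_b = -0.4711 / -0.7255 = 0.6494.

W_a / W_b ≈ 0.649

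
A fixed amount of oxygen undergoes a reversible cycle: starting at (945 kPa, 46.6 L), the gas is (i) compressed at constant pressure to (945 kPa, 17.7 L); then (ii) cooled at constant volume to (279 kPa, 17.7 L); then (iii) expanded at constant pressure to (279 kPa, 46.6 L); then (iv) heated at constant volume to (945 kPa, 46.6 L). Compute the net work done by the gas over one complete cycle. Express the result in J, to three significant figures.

Constant-volume legs do no work.
W(i) = (945)(17.7 − 46.6) = -27311 J; W(iii) = (279)(46.6 − 17.7) = 8063 J.
W_net = -27311 + 8063 = -19247 J (the counter-clockwise enclosed area).

W_net ≈ -19200 J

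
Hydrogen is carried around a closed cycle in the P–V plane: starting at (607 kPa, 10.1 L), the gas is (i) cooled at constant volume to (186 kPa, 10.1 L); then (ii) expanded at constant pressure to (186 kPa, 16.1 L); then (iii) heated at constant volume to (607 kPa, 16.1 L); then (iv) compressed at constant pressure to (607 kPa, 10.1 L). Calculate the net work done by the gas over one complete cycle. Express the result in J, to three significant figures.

Constant-volume legs do no work.
W(ii) = (186)(16.1 − 10.1) = 1116 J; W(iv) = (607)(10.1 − 16.1) = -3642 J.
W_net = 1116 − 3642 = -2526 J (the counter-clockwise enclosed area).

W_net ≈ -2530 J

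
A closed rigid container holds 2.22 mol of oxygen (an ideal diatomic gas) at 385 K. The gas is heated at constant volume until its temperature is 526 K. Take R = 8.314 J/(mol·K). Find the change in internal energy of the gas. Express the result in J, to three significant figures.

ΔU ≈ 6510 J

Constant volume ⇒ W = 0, so Q = ΔU = nCᵥΔT with Cᵥ = 5R/2 = 20.79 J/(mol·K).
ΔU = (2.22)(20.79)(526 − 385) = 6506 J.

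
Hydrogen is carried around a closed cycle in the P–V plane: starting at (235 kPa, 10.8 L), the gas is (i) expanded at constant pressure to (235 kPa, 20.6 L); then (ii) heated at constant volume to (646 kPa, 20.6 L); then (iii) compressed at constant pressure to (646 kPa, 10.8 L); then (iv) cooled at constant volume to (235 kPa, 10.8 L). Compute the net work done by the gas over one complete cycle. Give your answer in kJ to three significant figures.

W_net ≈ -4.03 kJ

Constant-volume legs do no work.
W(i) = (235)(20.6 − 10.8) = 2303 J; W(iii) = (646)(10.8 − 20.6) = -6331 J.
W_net = 2303 − 6331 = -4028 J (the counter-clockwise enclosed area).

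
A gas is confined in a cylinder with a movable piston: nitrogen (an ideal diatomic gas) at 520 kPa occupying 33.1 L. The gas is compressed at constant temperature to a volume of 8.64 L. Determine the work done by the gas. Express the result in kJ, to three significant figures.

Isothermal: W = nRT ln(V₂/V₁) = P₁V₁ ln(V₂/V₁).
P₁V₁ = (520 kPa)(33.1 L) = 17212 J.
W = 17212 × ln(8.64/33.1) = 17212 × -1.343
W_by_gas = -23118 J.

W ≈ -23.1 kJ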